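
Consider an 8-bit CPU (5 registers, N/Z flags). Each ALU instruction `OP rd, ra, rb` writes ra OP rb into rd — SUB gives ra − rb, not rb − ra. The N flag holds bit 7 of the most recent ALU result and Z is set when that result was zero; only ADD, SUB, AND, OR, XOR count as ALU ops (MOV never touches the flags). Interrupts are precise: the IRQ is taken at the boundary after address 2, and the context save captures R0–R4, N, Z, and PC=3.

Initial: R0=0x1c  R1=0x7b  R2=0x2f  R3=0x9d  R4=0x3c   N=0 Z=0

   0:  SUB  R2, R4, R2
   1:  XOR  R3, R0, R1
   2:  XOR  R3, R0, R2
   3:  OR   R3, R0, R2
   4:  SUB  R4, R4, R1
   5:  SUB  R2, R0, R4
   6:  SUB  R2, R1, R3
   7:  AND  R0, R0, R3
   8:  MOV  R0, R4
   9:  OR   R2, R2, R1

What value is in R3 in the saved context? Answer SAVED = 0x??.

SAVED = 0x11

after  0: R0=0x1c R1=0x7b R2=0x0d R3=0x9d R4=0x3c  N=0 Z=0
after  1: R0=0x1c R1=0x7b R2=0x0d R3=0x67 R4=0x3c  N=0 Z=0
after  2: R0=0x1c R1=0x7b R2=0x0d R3=0x11 R4=0x3c  N=0 Z=0
-- IRQ taken; context saved, return-PC = 3 --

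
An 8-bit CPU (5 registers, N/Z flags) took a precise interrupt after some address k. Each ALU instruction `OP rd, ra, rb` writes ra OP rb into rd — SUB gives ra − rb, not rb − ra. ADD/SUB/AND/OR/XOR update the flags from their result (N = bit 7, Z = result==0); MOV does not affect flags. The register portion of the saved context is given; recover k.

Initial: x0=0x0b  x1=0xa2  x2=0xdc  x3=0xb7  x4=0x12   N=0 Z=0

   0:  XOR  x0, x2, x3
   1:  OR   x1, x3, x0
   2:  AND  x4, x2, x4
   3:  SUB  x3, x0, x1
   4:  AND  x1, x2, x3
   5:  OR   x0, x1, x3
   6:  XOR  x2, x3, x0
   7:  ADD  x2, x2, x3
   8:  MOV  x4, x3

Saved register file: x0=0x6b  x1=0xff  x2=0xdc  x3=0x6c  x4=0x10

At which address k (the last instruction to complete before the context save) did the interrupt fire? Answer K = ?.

after  0: x0=0x6b x1=0xa2 x2=0xdc x3=0xb7 x4=0x12  N=0 Z=0
after  1: x0=0x6b x1=0xff x2=0xdc x3=0xb7 x4=0x12  N=1 Z=0
after  2: x0=0x6b x1=0xff x2=0xdc x3=0xb7 x4=0x10  N=0 Z=0
after  3: x0=0x6b x1=0xff x2=0xdc x3=0x6c x4=0x10  N=0 Z=0
-- IRQ taken; context saved, return-PC = 4 --

K = 3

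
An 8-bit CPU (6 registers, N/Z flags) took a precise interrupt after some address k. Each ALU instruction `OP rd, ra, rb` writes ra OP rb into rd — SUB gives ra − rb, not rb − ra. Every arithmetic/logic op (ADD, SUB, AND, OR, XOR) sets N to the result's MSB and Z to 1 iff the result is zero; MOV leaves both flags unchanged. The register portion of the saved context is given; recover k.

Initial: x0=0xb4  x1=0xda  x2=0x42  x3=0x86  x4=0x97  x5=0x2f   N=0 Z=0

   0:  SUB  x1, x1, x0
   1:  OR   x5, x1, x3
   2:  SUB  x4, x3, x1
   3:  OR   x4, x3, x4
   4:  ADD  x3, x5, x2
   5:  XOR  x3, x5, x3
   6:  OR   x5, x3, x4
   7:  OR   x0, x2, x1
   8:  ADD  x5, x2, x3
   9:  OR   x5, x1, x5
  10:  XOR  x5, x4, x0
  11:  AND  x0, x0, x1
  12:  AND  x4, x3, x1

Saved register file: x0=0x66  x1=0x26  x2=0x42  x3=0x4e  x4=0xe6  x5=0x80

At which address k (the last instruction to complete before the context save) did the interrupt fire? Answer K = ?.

K = 10

after  0: x0=0xb4 x1=0x26 x2=0x42 x3=0x86 x4=0x97 x5=0x2f  N=0 Z=0
after  1: x0=0xb4 x1=0x26 x2=0x42 x3=0x86 x4=0x97 x5=0xa6  N=1 Z=0
after  2: x0=0xb4 x1=0x26 x2=0x42 x3=0x86 x4=0x60 x5=0xa6  N=0 Z=0
after  3: x0=0xb4 x1=0x26 x2=0x42 x3=0x86 x4=0xe6 x5=0xa6  N=1 Z=0
after  4: x0=0xb4 x1=0x26 x2=0x42 x3=0xe8 x4=0xe6 x5=0xa6  N=1 Z=0
after  5: x0=0xb4 x1=0x26 x2=0x42 x3=0x4e x4=0xe6 x5=0xa6  N=0 Z=0
after  6: x0=0xb4 x1=0x26 x2=0x42 x3=0x4e x4=0xe6 x5=0xee  N=1 Z=0
after  7: x0=0x66 x1=0x26 x2=0x42 x3=0x4e x4=0xe6 x5=0xee  N=0 Z=0
after  8: x0=0x66 x1=0x26 x2=0x42 x3=0x4e x4=0xe6 x5=0x90  N=1 Z=0
after  9: x0=0x66 x1=0x26 x2=0x42 x3=0x4e x4=0xe6 x5=0xb6  N=1 Z=0
after 10: x0=0x66 x1=0x26 x2=0x42 x3=0x4e x4=0xe6 x5=0x80  N=1 Z=0
-- IRQ taken; context saved, return-PC = 11 --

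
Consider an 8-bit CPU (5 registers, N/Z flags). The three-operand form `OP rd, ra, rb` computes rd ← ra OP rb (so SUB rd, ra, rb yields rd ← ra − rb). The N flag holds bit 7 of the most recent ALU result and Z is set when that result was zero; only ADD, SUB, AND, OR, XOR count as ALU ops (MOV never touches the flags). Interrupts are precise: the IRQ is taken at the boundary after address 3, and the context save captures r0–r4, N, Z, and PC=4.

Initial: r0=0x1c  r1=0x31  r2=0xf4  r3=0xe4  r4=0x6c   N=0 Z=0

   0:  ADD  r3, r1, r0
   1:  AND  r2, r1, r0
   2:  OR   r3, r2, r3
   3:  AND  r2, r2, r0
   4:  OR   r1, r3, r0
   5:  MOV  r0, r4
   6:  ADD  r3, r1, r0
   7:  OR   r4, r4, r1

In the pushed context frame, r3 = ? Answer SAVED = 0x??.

SAVED = 0x5d

after  0: r0=0x1c r1=0x31 r2=0xf4 r3=0x4d r4=0x6c  N=0 Z=0
after  1: r0=0x1c r1=0x31 r2=0x10 r3=0x4d r4=0x6c  N=0 Z=0
after  2: r0=0x1c r1=0x31 r2=0x10 r3=0x5d r4=0x6c  N=0 Z=0
after  3: r0=0x1c r1=0x31 r2=0x10 r3=0x5d r4=0x6c  N=0 Z=0
-- IRQ taken; context saved, return-PC = 4 --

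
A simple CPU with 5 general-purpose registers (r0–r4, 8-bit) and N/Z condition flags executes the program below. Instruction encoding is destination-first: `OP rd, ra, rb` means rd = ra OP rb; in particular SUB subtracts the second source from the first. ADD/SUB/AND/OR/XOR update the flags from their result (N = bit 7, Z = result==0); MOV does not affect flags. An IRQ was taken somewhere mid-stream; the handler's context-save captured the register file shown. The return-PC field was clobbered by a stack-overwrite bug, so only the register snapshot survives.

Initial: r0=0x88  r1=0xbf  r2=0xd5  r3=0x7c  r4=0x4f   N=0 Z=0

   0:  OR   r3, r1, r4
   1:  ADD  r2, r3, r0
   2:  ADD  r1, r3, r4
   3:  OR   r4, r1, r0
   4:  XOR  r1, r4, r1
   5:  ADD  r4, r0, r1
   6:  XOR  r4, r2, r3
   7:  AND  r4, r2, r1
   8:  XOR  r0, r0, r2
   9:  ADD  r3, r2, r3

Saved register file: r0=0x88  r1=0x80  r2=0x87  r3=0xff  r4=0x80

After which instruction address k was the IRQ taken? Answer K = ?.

K = 7

after  0: r0=0x88 r1=0xbf r2=0xd5 r3=0xff r4=0x4f  N=1 Z=0
after  1: r0=0x88 r1=0xbf r2=0x87 r3=0xff r4=0x4f  N=1 Z=0
after  2: r0=0x88 r1=0x4e r2=0x87 r3=0xff r4=0x4f  N=0 Z=0
after  3: r0=0x88 r1=0x4e r2=0x87 r3=0xff r4=0xce  N=1 Z=0
after  4: r0=0x88 r1=0x80 r2=0x87 r3=0xff r4=0xce  N=1 Z=0
after  5: r0=0x88 r1=0x80 r2=0x87 r3=0xff r4=0x08  N=0 Z=0
after  6: r0=0x88 r1=0x80 r2=0x87 r3=0xff r4=0x78  N=0 Z=0
after  7: r0=0x88 r1=0x80 r2=0x87 r3=0xff r4=0x80  N=1 Z=0
-- IRQ taken; context saved, return-PC = 8 --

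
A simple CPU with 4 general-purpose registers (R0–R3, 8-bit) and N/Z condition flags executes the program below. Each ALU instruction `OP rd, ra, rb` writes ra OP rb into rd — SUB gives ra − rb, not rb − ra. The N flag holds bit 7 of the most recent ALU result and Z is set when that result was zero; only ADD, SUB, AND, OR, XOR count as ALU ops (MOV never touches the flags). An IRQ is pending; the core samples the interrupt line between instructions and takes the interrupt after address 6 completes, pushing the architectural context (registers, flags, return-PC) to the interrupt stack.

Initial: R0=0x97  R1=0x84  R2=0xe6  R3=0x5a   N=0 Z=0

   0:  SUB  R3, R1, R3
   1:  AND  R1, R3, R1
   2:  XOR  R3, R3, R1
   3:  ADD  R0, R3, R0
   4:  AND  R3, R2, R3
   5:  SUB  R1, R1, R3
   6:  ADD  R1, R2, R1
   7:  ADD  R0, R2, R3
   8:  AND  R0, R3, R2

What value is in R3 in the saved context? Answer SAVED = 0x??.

SAVED = 0x22

after  0: R0=0x97 R1=0x84 R2=0xe6 R3=0x2a  N=0 Z=0
after  1: R0=0x97 R1=0x00 R2=0xe6 R3=0x2a  N=0 Z=1
after  2: R0=0x97 R1=0x00 R2=0xe6 R3=0x2a  N=0 Z=0
after  3: R0=0xc1 R1=0x00 R2=0xe6 R3=0x2a  N=1 Z=0
after  4: R0=0xc1 R1=0x00 R2=0xe6 R3=0x22  N=0 Z=0
after  5: R0=0xc1 R1=0xde R2=0xe6 R3=0x22  N=1 Z=0
after  6: R0=0xc1 R1=0xc4 R2=0xe6 R3=0x22  N=1 Z=0
-- IRQ taken; context saved, return-PC = 7 --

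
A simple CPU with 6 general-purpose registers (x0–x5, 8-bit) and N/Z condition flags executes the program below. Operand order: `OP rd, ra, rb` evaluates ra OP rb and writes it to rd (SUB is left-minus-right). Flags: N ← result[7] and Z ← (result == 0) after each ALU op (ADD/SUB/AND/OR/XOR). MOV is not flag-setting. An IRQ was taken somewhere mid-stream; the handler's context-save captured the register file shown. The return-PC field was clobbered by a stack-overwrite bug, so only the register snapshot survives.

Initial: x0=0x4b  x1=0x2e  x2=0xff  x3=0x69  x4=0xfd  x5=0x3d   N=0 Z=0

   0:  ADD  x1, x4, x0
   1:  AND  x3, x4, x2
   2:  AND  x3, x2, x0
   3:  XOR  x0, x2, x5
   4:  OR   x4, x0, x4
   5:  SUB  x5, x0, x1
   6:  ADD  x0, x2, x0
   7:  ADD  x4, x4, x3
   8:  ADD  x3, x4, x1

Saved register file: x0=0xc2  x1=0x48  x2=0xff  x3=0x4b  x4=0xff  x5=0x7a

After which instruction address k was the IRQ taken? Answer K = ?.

K = 5

after  0: x0=0x4b x1=0x48 x2=0xff x3=0x69 x4=0xfd x5=0x3d  N=0 Z=0
after  1: x0=0x4b x1=0x48 x2=0xff x3=0xfd x4=0xfd x5=0x3d  N=1 Z=0
after  2: x0=0x4b x1=0x48 x2=0xff x3=0x4b x4=0xfd x5=0x3d  N=0 Z=0
after  3: x0=0xc2 x1=0x48 x2=0xff x3=0x4b x4=0xfd x5=0x3d  N=1 Z=0
after  4: x0=0xc2 x1=0x48 x2=0xff x3=0x4b x4=0xff x5=0x3d  N=1 Z=0
after  5: x0=0xc2 x1=0x48 x2=0xff x3=0x4b x4=0xff x5=0x7a  N=0 Z=0
-- IRQ taken; context saved, return-PC = 6 --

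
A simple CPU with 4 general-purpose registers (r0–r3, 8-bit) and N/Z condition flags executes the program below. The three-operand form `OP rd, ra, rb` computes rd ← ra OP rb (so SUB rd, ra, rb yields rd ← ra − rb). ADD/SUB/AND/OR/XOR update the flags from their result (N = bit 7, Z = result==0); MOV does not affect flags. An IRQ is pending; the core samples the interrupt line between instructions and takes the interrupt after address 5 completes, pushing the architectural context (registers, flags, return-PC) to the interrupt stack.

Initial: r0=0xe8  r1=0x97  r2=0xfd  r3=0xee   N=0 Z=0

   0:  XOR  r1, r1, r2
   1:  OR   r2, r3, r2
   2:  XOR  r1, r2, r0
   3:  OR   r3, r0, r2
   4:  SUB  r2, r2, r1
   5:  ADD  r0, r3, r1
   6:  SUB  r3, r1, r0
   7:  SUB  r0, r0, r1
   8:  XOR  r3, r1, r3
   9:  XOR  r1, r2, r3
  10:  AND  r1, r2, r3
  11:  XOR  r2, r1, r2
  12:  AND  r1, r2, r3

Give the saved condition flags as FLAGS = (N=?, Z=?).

FLAGS = (N=0, Z=0)

after  0: r0=0xe8 r1=0x6a r2=0xfd r3=0xee  N=0 Z=0
after  1: r0=0xe8 r1=0x6a r2=0xff r3=0xee  N=1 Z=0
after  2: r0=0xe8 r1=0x17 r2=0xff r3=0xee  N=0 Z=0
after  3: r0=0xe8 r1=0x17 r2=0xff r3=0xff  N=1 Z=0
after  4: r0=0xe8 r1=0x17 r2=0xe8 r3=0xff  N=1 Z=0
after  5: r0=0x16 r1=0x17 r2=0xe8 r3=0xff  N=0 Z=0
-- IRQ taken; context saved, return-PC = 6 --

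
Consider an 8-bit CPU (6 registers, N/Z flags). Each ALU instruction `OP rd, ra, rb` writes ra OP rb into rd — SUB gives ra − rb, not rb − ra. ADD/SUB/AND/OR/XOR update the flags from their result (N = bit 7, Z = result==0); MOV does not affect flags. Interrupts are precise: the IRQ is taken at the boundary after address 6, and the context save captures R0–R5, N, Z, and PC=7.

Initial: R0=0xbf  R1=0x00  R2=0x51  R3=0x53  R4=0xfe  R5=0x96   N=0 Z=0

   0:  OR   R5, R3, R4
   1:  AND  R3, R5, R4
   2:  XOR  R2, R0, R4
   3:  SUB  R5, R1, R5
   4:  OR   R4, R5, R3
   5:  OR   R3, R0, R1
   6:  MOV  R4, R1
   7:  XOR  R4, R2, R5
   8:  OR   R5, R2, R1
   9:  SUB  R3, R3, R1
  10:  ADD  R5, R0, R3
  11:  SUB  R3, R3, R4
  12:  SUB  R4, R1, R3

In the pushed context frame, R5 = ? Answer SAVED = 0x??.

SAVED = 0x01

after  0: R0=0xbf R1=0x00 R2=0x51 R3=0x53 R4=0xfe R5=0xff  N=1 Z=0
after  1: R0=0xbf R1=0x00 R2=0x51 R3=0xfe R4=0xfe R5=0xff  N=1 Z=0
after  2: R0=0xbf R1=0x00 R2=0x41 R3=0xfe R4=0xfe R5=0xff  N=0 Z=0
after  3: R0=0xbf R1=0x00 R2=0x41 R3=0xfe R4=0xfe R5=0x01  N=0 Z=0
after  4: R0=0xbf R1=0x00 R2=0x41 R3=0xfe R4=0xff R5=0x01  N=1 Z=0
after  5: R0=0xbf R1=0x00 R2=0x41 R3=0xbf R4=0xff R5=0x01  N=1 Z=0
after  6: R0=0xbf R1=0x00 R2=0x41 R3=0xbf R4=0x00 R5=0x01  N=1 Z=0
-- IRQ taken; context saved, return-PC = 7 --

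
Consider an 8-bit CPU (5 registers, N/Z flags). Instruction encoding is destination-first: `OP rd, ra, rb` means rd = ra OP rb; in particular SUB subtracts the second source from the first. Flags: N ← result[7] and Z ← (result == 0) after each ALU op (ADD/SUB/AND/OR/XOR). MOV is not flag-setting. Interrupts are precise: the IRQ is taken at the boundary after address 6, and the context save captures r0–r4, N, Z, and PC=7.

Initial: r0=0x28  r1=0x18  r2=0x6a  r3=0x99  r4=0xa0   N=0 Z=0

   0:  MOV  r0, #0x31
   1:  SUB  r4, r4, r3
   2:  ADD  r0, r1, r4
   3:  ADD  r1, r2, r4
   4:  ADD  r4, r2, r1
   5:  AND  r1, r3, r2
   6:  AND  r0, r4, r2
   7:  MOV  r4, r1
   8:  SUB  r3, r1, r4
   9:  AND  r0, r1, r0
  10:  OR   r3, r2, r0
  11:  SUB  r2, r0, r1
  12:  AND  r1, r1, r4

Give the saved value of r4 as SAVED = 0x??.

SAVED = 0xdb

after  0: r0=0x31 r1=0x18 r2=0x6a r3=0x99 r4=0xa0  N=0 Z=0
after  1: r0=0x31 r1=0x18 r2=0x6a r3=0x99 r4=0x07  N=0 Z=0
after  2: r0=0x1f r1=0x18 r2=0x6a r3=0x99 r4=0x07  N=0 Z=0
after  3: r0=0x1f r1=0x71 r2=0x6a r3=0x99 r4=0x07  N=0 Z=0
after  4: r0=0x1f r1=0x71 r2=0x6a r3=0x99 r4=0xdb  N=1 Z=0
after  5: r0=0x1f r1=0x08 r2=0x6a r3=0x99 r4=0xdb  N=0 Z=0
after  6: r0=0x4a r1=0x08 r2=0x6a r3=0x99 r4=0xdb  N=0 Z=0
-- IRQ taken; context saved, return-PC = 7 --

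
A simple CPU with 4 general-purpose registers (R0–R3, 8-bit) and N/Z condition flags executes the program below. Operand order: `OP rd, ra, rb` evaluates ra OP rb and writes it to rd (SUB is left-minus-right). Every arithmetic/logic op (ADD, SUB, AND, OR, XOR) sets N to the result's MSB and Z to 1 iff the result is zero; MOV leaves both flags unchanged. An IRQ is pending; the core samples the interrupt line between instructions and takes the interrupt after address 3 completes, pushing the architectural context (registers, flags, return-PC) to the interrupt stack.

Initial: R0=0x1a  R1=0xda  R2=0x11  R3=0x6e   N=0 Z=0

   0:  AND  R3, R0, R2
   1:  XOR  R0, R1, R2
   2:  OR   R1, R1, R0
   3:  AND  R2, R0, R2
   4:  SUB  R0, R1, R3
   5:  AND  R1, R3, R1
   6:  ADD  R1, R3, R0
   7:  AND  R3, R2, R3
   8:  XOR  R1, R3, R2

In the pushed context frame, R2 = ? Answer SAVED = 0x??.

SAVED = 0x01

after  0: R0=0x1a R1=0xda R2=0x11 R3=0x10  N=0 Z=0
after  1: R0=0xcb R1=0xda R2=0x11 R3=0x10  N=1 Z=0
after  2: R0=0xcb R1=0xdb R2=0x11 R3=0x10  N=1 Z=0
after  3: R0=0xcb R1=0xdb R2=0x01 R3=0x10  N=0 Z=0
-- IRQ taken; context saved, return-PC = 4 --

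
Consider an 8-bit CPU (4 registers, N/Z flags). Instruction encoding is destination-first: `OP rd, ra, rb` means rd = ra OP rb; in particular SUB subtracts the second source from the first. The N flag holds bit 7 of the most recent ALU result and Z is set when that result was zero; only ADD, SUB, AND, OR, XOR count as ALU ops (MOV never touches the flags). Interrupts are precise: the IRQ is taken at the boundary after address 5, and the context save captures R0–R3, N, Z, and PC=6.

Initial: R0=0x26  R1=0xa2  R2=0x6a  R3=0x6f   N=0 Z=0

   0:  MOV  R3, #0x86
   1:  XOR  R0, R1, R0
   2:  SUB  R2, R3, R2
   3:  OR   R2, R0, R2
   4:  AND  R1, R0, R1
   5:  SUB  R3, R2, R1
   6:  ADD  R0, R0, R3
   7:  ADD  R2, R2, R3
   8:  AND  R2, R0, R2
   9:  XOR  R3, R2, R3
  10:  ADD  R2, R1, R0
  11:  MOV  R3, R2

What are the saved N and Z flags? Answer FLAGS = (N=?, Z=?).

after  0: R0=0x26 R1=0xa2 R2=0x6a R3=0x86  N=0 Z=0
after  1: R0=0x84 R1=0xa2 R2=0x6a R3=0x86  N=1 Z=0
after  2: R0=0x84 R1=0xa2 R2=0x1c R3=0x86  N=0 Z=0
after  3: R0=0x84 R1=0xa2 R2=0x9c R3=0x86  N=1 Z=0
after  4: R0=0x84 R1=0x80 R2=0x9c R3=0x86  N=1 Z=0
after  5: R0=0x84 R1=0x80 R2=0x9c R3=0x1c  N=0 Z=0
-- IRQ taken; context saved, return-PC = 6 --

FLAGS = (N=0, Z=0)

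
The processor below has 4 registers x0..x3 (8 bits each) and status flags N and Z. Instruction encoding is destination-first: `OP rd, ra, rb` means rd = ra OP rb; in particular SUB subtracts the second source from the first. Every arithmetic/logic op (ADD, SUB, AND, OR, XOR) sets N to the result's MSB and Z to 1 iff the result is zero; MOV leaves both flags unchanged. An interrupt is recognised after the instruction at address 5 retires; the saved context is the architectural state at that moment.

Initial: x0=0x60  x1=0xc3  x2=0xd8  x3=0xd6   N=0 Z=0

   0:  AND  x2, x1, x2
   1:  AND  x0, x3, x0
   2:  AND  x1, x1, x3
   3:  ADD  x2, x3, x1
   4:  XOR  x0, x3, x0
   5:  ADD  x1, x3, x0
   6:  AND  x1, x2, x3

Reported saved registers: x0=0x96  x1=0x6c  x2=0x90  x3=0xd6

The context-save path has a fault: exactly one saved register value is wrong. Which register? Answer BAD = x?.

BAD = x2

after  0: x0=0x60 x1=0xc3 x2=0xc0 x3=0xd6  N=1 Z=0
after  1: x0=0x40 x1=0xc3 x2=0xc0 x3=0xd6  N=0 Z=0
after  2: x0=0x40 x1=0xc2 x2=0xc0 x3=0xd6  N=1 Z=0
after  3: x0=0x40 x1=0xc2 x2=0x98 x3=0xd6  N=1 Z=0
after  4: x0=0x96 x1=0xc2 x2=0x98 x3=0xd6  N=1 Z=0
after  5: x0=0x96 x1=0x6c x2=0x98 x3=0xd6  N=0 Z=0
-- IRQ taken; context saved, return-PC = 6 --
mismatch: x2: reported 0x90 vs actual 0x98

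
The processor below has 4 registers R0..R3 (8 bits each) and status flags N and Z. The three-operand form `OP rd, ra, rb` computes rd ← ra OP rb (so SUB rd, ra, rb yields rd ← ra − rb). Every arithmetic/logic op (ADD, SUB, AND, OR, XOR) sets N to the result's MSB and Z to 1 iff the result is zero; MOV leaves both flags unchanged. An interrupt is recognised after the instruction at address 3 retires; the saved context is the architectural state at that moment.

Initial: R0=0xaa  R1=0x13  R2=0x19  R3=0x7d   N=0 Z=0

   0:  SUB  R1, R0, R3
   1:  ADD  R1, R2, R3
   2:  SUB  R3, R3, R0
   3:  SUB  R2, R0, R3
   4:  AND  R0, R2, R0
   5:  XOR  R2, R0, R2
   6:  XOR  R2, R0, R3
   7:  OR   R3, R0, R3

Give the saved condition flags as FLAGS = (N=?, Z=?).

after  0: R0=0xaa R1=0x2d R2=0x19 R3=0x7d  N=0 Z=0
after  1: R0=0xaa R1=0x96 R2=0x19 R3=0x7d  N=1 Z=0
after  2: R0=0xaa R1=0x96 R2=0x19 R3=0xd3  N=1 Z=0
after  3: R0=0xaa R1=0x96 R2=0xd7 R3=0xd3  N=1 Z=0
-- IRQ taken; context saved, return-PC = 4 --

FLAGS = (N=1, Z=0)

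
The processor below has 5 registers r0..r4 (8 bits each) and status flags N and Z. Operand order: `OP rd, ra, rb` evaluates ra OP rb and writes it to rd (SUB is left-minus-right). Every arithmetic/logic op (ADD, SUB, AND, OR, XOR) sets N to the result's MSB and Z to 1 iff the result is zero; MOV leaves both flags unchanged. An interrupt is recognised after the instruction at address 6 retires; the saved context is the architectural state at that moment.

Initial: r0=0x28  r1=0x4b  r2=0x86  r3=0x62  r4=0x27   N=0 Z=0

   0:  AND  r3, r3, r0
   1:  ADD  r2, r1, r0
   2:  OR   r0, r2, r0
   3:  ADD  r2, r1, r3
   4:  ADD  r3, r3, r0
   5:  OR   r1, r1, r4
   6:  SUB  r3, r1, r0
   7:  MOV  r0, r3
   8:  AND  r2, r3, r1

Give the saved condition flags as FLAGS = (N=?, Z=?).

FLAGS = (N=1, Z=0)

after  0: r0=0x28 r1=0x4b r2=0x86 r3=0x20 r4=0x27  N=0 Z=0
after  1: r0=0x28 r1=0x4b r2=0x73 r3=0x20 r4=0x27  N=0 Z=0
after  2: r0=0x7b r1=0x4b r2=0x73 r3=0x20 r4=0x27  N=0 Z=0
after  3: r0=0x7b r1=0x4b r2=0x6b r3=0x20 r4=0x27  N=0 Z=0
after  4: r0=0x7b r1=0x4b r2=0x6b r3=0x9b r4=0x27  N=1 Z=0
after  5: r0=0x7b r1=0x6f r2=0x6b r3=0x9b r4=0x27  N=0 Z=0
after  6: r0=0x7b r1=0x6f r2=0x6b r3=0xf4 r4=0x27  N=1 Z=0
-- IRQ taken; context saved, return-PC = 7 --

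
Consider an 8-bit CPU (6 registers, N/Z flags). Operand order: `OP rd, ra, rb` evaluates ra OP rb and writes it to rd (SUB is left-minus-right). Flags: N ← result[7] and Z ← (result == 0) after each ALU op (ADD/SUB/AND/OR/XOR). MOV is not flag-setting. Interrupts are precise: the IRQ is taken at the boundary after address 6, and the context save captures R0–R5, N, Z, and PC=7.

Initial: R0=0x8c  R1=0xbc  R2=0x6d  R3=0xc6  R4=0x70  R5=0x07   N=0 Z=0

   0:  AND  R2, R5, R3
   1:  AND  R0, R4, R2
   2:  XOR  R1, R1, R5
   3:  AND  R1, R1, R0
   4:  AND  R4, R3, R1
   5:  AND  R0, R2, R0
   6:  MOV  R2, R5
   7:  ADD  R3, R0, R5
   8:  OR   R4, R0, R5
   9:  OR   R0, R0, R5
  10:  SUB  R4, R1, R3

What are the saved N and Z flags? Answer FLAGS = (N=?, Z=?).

FLAGS = (N=0, Z=1)

after  0: R0=0x8c R1=0xbc R2=0x06 R3=0xc6 R4=0x70 R5=0x07  N=0 Z=0
after  1: R0=0x00 R1=0xbc R2=0x06 R3=0xc6 R4=0x70 R5=0x07  N=0 Z=1
after  2: R0=0x00 R1=0xbb R2=0x06 R3=0xc6 R4=0x70 R5=0x07  N=1 Z=0
after  3: R0=0x00 R1=0x00 R2=0x06 R3=0xc6 R4=0x70 R5=0x07  N=0 Z=1
after  4: R0=0x00 R1=0x00 R2=0x06 R3=0xc6 R4=0x00 R5=0x07  N=0 Z=1
after  5: R0=0x00 R1=0x00 R2=0x06 R3=0xc6 R4=0x00 R5=0x07  N=0 Z=1
after  6: R0=0x00 R1=0x00 R2=0x07 R3=0xc6 R4=0x00 R5=0x07  N=0 Z=1
-- IRQ taken; context saved, return-PC = 7 --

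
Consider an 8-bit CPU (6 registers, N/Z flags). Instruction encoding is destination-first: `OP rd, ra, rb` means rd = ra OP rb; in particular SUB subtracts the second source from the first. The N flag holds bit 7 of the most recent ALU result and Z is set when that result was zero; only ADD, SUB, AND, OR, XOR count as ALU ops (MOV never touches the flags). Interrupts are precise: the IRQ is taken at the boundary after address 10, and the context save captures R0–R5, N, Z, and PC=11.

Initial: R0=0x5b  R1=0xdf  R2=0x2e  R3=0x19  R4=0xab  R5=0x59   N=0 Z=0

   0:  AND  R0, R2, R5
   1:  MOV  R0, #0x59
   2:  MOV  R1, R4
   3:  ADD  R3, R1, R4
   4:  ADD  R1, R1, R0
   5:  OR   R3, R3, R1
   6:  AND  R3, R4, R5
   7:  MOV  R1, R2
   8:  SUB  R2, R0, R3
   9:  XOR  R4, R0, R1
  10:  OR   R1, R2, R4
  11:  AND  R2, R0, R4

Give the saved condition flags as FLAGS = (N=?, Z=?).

after  0: R0=0x08 R1=0xdf R2=0x2e R3=0x19 R4=0xab R5=0x59  N=0 Z=0
after  1: R0=0x59 R1=0xdf R2=0x2e R3=0x19 R4=0xab R5=0x59  N=0 Z=0
after  2: R0=0x59 R1=0xab R2=0x2e R3=0x19 R4=0xab R5=0x59  N=0 Z=0
after  3: R0=0x59 R1=0xab R2=0x2e R3=0x56 R4=0xab R5=0x59  N=0 Z=0
after  4: R0=0x59 R1=0x04 R2=0x2e R3=0x56 R4=0xab R5=0x59  N=0 Z=0
after  5: R0=0x59 R1=0x04 R2=0x2e R3=0x56 R4=0xab R5=0x59  N=0 Z=0
after  6: R0=0x59 R1=0x04 R2=0x2e R3=0x09 R4=0xab R5=0x59  N=0 Z=0
after  7: R0=0x59 R1=0x2e R2=0x2e R3=0x09 R4=0xab R5=0x59  N=0 Z=0
after  8: R0=0x59 R1=0x2e R2=0x50 R3=0x09 R4=0xab R5=0x59  N=0 Z=0
after  9: R0=0x59 R1=0x2e R2=0x50 R3=0x09 R4=0x77 R5=0x59  N=0 Z=0
after 10: R0=0x59 R1=0x77 R2=0x50 R3=0x09 R4=0x77 R5=0x59  N=0 Z=0
-- IRQ taken; context saved, return-PC = 11 --

FLAGS = (N=0, Z=0)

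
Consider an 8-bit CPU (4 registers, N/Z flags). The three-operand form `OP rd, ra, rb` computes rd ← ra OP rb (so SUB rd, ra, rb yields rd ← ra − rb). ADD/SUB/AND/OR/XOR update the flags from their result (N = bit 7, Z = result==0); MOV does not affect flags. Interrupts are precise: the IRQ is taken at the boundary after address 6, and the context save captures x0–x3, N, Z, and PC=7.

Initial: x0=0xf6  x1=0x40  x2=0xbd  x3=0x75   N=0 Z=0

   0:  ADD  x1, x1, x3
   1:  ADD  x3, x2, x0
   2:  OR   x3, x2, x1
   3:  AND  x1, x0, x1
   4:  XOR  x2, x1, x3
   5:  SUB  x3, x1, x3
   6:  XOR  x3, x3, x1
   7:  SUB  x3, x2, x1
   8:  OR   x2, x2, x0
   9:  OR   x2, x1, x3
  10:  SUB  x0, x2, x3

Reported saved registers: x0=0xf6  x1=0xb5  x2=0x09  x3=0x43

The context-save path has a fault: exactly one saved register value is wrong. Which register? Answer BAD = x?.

BAD = x1

after  0: x0=0xf6 x1=0xb5 x2=0xbd x3=0x75  N=1 Z=0
after  1: x0=0xf6 x1=0xb5 x2=0xbd x3=0xb3  N=1 Z=0
after  2: x0=0xf6 x1=0xb5 x2=0xbd x3=0xbd  N=1 Z=0
after  3: x0=0xf6 x1=0xb4 x2=0xbd x3=0xbd  N=1 Z=0
after  4: x0=0xf6 x1=0xb4 x2=0x09 x3=0xbd  N=0 Z=0
after  5: x0=0xf6 x1=0xb4 x2=0x09 x3=0xf7  N=1 Z=0
after  6: x0=0xf6 x1=0xb4 x2=0x09 x3=0x43  N=0 Z=0
-- IRQ taken; context saved, return-PC = 7 --
mismatch: x1: reported 0xb5 vs actual 0xb4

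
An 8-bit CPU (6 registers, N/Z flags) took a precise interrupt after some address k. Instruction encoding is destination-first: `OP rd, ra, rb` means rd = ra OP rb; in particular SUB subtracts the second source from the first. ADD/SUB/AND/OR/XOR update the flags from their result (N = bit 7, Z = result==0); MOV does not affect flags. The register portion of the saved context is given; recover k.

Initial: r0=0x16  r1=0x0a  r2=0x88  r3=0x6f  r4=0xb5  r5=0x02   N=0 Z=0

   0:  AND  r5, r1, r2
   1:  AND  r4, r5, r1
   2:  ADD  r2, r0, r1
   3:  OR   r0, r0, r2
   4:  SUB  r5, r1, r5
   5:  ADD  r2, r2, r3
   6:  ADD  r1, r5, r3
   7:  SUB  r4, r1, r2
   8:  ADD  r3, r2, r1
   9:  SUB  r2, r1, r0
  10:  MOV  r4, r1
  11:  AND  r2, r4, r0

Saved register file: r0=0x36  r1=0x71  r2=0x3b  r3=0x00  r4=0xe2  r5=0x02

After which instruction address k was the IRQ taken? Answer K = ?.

after  0: r0=0x16 r1=0x0a r2=0x88 r3=0x6f r4=0xb5 r5=0x08  N=0 Z=0
after  1: r0=0x16 r1=0x0a r2=0x88 r3=0x6f r4=0x08 r5=0x08  N=0 Z=0
after  2: r0=0x16 r1=0x0a r2=0x20 r3=0x6f r4=0x08 r5=0x08  N=0 Z=0
after  3: r0=0x36 r1=0x0a r2=0x20 r3=0x6f r4=0x08 r5=0x08  N=0 Z=0
after  4: r0=0x36 r1=0x0a r2=0x20 r3=0x6f r4=0x08 r5=0x02  N=0 Z=0
after  5: r0=0x36 r1=0x0a r2=0x8f r3=0x6f r4=0x08 r5=0x02  N=1 Z=0
after  6: r0=0x36 r1=0x71 r2=0x8f r3=0x6f r4=0x08 r5=0x02  N=0 Z=0
after  7: r0=0x36 r1=0x71 r2=0x8f r3=0x6f r4=0xe2 r5=0x02  N=1 Z=0
after  8: r0=0x36 r1=0x71 r2=0x8f r3=0x00 r4=0xe2 r5=0x02  N=0 Z=1
after  9: r0=0x36 r1=0x71 r2=0x3b r3=0x00 r4=0xe2 r5=0x02  N=0 Z=0
-- IRQ taken; context saved, return-PC = 10 --

K = 9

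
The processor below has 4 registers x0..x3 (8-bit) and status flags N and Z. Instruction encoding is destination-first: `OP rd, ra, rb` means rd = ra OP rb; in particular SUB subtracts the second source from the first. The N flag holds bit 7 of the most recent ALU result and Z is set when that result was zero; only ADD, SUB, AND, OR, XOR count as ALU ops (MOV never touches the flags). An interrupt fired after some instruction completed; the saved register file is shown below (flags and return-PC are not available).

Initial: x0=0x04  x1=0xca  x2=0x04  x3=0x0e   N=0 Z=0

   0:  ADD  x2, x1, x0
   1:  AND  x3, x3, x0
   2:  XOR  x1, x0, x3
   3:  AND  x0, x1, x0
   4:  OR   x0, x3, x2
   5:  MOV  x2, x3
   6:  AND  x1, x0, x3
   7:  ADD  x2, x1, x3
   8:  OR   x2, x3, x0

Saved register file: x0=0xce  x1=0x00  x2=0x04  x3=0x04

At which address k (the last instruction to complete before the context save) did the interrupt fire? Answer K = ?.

K = 5

after  0: x0=0x04 x1=0xca x2=0xce x3=0x0e  N=1 Z=0
after  1: x0=0x04 x1=0xca x2=0xce x3=0x04  N=0 Z=0
after  2: x0=0x04 x1=0x00 x2=0xce x3=0x04  N=0 Z=1
after  3: x0=0x00 x1=0x00 x2=0xce x3=0x04  N=0 Z=1
after  4: x0=0xce x1=0x00 x2=0xce x3=0x04  N=1 Z=0
after  5: x0=0xce x1=0x00 x2=0x04 x3=0x04  N=1 Z=0
-- IRQ taken; context saved, return-PC = 6 --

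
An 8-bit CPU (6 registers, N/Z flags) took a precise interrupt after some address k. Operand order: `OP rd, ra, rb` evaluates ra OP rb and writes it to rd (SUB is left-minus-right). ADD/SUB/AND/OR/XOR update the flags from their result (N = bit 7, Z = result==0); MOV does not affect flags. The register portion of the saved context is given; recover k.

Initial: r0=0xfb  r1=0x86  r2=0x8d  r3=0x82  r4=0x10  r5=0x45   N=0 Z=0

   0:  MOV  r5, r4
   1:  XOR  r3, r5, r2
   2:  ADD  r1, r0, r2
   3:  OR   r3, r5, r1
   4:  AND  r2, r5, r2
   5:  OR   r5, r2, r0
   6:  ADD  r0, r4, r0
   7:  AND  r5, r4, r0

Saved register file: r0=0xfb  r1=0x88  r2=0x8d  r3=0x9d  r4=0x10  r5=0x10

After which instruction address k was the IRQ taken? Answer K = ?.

after  0: r0=0xfb r1=0x86 r2=0x8d r3=0x82 r4=0x10 r5=0x10  N=0 Z=0
after  1: r0=0xfb r1=0x86 r2=0x8d r3=0x9d r4=0x10 r5=0x10  N=1 Z=0
after  2: r0=0xfb r1=0x88 r2=0x8d r3=0x9d r4=0x10 r5=0x10  N=1 Z=0
-- IRQ taken; context saved, return-PC = 3 --

K = 2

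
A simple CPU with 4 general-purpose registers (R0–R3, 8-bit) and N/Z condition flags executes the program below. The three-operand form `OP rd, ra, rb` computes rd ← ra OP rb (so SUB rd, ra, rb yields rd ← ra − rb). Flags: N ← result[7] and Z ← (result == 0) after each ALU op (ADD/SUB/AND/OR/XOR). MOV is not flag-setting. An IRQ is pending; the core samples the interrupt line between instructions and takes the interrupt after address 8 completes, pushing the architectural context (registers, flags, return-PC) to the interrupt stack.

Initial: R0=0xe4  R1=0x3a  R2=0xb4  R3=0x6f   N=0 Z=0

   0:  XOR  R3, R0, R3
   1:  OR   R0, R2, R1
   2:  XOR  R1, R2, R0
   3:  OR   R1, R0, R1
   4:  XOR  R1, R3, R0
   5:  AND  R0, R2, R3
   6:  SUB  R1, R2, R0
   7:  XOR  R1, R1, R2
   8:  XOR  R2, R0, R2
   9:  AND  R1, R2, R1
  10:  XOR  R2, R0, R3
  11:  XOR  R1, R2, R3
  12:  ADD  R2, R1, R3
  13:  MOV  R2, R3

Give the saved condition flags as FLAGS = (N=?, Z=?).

after  0: R0=0xe4 R1=0x3a R2=0xb4 R3=0x8b  N=1 Z=0
after  1: R0=0xbe R1=0x3a R2=0xb4 R3=0x8b  N=1 Z=0
after  2: R0=0xbe R1=0x0a R2=0xb4 R3=0x8b  N=0 Z=0
after  3: R0=0xbe R1=0xbe R2=0xb4 R3=0x8b  N=1 Z=0
after  4: R0=0xbe R1=0x35 R2=0xb4 R3=0x8b  N=0 Z=0
after  5: R0=0x80 R1=0x35 R2=0xb4 R3=0x8b  N=1 Z=0
after  6: R0=0x80 R1=0x34 R2=0xb4 R3=0x8b  N=0 Z=0
after  7: R0=0x80 R1=0x80 R2=0xb4 R3=0x8b  N=1 Z=0
after  8: R0=0x80 R1=0x80 R2=0x34 R3=0x8b  N=0 Z=0
-- IRQ taken; context saved, return-PC = 9 --

FLAGS = (N=0, Z=0)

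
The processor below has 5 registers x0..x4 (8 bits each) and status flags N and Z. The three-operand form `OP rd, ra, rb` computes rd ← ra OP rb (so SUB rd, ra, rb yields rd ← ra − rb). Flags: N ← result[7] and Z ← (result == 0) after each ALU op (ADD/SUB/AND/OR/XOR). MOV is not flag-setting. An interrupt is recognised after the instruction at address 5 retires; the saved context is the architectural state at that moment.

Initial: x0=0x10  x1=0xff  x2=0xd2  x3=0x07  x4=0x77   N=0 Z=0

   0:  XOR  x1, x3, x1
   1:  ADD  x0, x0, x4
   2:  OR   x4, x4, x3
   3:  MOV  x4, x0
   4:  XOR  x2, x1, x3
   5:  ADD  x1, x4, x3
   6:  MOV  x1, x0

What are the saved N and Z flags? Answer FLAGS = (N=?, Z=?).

after  0: x0=0x10 x1=0xf8 x2=0xd2 x3=0x07 x4=0x77  N=1 Z=0
after  1: x0=0x87 x1=0xf8 x2=0xd2 x3=0x07 x4=0x77  N=1 Z=0
after  2: x0=0x87 x1=0xf8 x2=0xd2 x3=0x07 x4=0x77  N=0 Z=0
after  3: x0=0x87 x1=0xf8 x2=0xd2 x3=0x07 x4=0x87  N=0 Z=0
after  4: x0=0x87 x1=0xf8 x2=0xff x3=0x07 x4=0x87  N=1 Z=0
after  5: x0=0x87 x1=0x8e x2=0xff x3=0x07 x4=0x87  N=1 Z=0
-- IRQ taken; context saved, return-PC = 6 --

FLAGS = (N=1, Z=0)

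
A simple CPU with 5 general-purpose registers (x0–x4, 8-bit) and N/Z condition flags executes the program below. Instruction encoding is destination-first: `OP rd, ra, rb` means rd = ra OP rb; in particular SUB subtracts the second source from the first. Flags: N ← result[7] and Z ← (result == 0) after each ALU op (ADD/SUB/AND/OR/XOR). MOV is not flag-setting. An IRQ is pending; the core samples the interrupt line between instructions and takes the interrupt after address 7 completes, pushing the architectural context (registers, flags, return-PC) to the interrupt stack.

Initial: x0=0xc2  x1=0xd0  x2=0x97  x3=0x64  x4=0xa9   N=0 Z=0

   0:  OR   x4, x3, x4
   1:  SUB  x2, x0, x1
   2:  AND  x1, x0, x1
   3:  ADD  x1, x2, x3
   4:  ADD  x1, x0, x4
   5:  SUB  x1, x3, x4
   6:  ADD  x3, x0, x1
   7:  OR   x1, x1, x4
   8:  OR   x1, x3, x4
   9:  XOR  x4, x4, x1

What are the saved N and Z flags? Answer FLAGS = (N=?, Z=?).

FLAGS = (N=1, Z=0)

after  0: x0=0xc2 x1=0xd0 x2=0x97 x3=0x64 x4=0xed  N=1 Z=0
after  1: x0=0xc2 x1=0xd0 x2=0xf2 x3=0x64 x4=0xed  N=1 Z=0
after  2: x0=0xc2 x1=0xc0 x2=0xf2 x3=0x64 x4=0xed  N=1 Z=0
after  3: x0=0xc2 x1=0x56 x2=0xf2 x3=0x64 x4=0xed  N=0 Z=0
after  4: x0=0xc2 x1=0xaf x2=0xf2 x3=0x64 x4=0xed  N=1 Z=0
after  5: x0=0xc2 x1=0x77 x2=0xf2 x3=0x64 x4=0xed  N=0 Z=0
after  6: x0=0xc2 x1=0x77 x2=0xf2 x3=0x39 x4=0xed  N=0 Z=0
after  7: x0=0xc2 x1=0xff x2=0xf2 x3=0x39 x4=0xed  N=1 Z=0
-- IRQ taken; context saved, return-PC = 8 --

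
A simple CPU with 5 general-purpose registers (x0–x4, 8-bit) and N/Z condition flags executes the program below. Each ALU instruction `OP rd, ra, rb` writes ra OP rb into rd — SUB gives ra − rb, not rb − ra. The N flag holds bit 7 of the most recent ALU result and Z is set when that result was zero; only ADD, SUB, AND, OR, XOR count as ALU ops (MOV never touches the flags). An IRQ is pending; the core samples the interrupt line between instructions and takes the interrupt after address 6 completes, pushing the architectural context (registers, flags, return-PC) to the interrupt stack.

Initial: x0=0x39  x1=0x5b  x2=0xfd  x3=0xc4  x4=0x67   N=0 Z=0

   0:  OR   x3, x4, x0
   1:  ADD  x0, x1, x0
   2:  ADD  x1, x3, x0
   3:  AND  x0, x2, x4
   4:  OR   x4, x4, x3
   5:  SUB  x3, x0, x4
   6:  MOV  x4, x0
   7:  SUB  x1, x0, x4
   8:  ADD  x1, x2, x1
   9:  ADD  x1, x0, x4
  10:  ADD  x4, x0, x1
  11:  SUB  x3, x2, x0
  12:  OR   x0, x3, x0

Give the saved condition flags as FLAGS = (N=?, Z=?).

FLAGS = (N=1, Z=0)

after  0: x0=0x39 x1=0x5b x2=0xfd x3=0x7f x4=0x67  N=0 Z=0
after  1: x0=0x94 x1=0x5b x2=0xfd x3=0x7f x4=0x67  N=1 Z=0
after  2: x0=0x94 x1=0x13 x2=0xfd x3=0x7f x4=0x67  N=0 Z=0
after  3: x0=0x65 x1=0x13 x2=0xfd x3=0x7f x4=0x67  N=0 Z=0
after  4: x0=0x65 x1=0x13 x2=0xfd x3=0x7f x4=0x7f  N=0 Z=0
after  5: x0=0x65 x1=0x13 x2=0xfd x3=0xe6 x4=0x7f  N=1 Z=0
after  6: x0=0x65 x1=0x13 x2=0xfd x3=0xe6 x4=0x65  N=1 Z=0
-- IRQ taken; context saved, return-PC = 7 --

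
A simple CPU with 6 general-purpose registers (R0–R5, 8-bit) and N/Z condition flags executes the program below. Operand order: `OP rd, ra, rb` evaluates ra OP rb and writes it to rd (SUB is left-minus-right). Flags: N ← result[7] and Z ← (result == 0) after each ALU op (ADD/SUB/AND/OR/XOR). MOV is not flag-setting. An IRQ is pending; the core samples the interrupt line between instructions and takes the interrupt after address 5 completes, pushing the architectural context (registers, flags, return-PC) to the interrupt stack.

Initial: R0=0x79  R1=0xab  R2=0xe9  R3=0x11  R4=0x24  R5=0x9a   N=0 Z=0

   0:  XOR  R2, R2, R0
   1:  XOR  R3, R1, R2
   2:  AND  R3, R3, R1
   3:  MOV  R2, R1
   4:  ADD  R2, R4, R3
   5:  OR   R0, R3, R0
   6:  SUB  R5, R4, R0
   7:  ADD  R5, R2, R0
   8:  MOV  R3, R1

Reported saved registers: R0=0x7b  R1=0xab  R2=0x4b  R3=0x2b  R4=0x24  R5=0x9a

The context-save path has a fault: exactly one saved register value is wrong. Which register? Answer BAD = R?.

BAD = R2

after  0: R0=0x79 R1=0xab R2=0x90 R3=0x11 R4=0x24 R5=0x9a  N=1 Z=0
after  1: R0=0x79 R1=0xab R2=0x90 R3=0x3b R4=0x24 R5=0x9a  N=0 Z=0
after  2: R0=0x79 R1=0xab R2=0x90 R3=0x2b R4=0x24 R5=0x9a  N=0 Z=0
after  3: R0=0x79 R1=0xab R2=0xab R3=0x2b R4=0x24 R5=0x9a  N=0 Z=0
after  4: R0=0x79 R1=0xab R2=0x4f R3=0x2b R4=0x24 R5=0x9a  N=0 Z=0
after  5: R0=0x7b R1=0xab R2=0x4f R3=0x2b R4=0x24 R5=0x9a  N=0 Z=0
-- IRQ taken; context saved, return-PC = 6 --
mismatch: R2: reported 0x4b vs actual 0x4f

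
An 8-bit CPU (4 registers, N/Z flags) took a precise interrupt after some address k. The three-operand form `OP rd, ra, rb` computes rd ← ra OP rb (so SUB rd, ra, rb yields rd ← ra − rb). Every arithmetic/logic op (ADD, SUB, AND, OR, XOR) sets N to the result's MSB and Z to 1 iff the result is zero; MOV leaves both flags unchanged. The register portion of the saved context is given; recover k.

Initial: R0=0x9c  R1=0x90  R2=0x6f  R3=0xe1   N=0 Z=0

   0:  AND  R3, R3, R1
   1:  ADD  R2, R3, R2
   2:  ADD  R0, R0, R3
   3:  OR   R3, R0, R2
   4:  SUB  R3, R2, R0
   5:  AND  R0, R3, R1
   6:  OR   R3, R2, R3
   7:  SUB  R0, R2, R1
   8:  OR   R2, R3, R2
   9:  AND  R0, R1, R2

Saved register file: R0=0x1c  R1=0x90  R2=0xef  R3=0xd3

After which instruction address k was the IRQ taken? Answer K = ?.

after  0: R0=0x9c R1=0x90 R2=0x6f R3=0x80  N=1 Z=0
after  1: R0=0x9c R1=0x90 R2=0xef R3=0x80  N=1 Z=0
after  2: R0=0x1c R1=0x90 R2=0xef R3=0x80  N=0 Z=0
after  3: R0=0x1c R1=0x90 R2=0xef R3=0xff  N=1 Z=0
after  4: R0=0x1c R1=0x90 R2=0xef R3=0xd3  N=1 Z=0
-- IRQ taken; context saved, return-PC = 5 --

K = 4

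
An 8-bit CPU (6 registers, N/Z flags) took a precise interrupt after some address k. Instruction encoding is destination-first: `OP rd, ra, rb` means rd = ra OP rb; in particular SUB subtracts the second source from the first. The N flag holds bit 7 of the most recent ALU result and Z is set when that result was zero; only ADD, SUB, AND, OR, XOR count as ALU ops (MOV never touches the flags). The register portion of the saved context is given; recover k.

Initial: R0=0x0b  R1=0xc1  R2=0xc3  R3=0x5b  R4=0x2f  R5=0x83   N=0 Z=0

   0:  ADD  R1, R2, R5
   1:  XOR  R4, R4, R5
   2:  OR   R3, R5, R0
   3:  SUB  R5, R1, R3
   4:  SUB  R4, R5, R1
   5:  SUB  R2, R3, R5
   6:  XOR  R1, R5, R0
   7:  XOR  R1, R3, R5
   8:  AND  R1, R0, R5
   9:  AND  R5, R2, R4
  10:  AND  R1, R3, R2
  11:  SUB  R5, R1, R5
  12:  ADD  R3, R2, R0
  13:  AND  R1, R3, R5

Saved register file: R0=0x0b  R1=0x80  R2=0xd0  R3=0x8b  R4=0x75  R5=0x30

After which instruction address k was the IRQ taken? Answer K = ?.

after  0: R0=0x0b R1=0x46 R2=0xc3 R3=0x5b R4=0x2f R5=0x83  N=0 Z=0
after  1: R0=0x0b R1=0x46 R2=0xc3 R3=0x5b R4=0xac R5=0x83  N=1 Z=0
after  2: R0=0x0b R1=0x46 R2=0xc3 R3=0x8b R4=0xac R5=0x83  N=1 Z=0
after  3: R0=0x0b R1=0x46 R2=0xc3 R3=0x8b R4=0xac R5=0xbb  N=1 Z=0
after  4: R0=0x0b R1=0x46 R2=0xc3 R3=0x8b R4=0x75 R5=0xbb  N=0 Z=0
after  5: R0=0x0b R1=0x46 R2=0xd0 R3=0x8b R4=0x75 R5=0xbb  N=1 Z=0
after  6: R0=0x0b R1=0xb0 R2=0xd0 R3=0x8b R4=0x75 R5=0xbb  N=1 Z=0
after  7: R0=0x0b R1=0x30 R2=0xd0 R3=0x8b R4=0x75 R5=0xbb  N=0 Z=0
after  8: R0=0x0b R1=0x0b R2=0xd0 R3=0x8b R4=0x75 R5=0xbb  N=0 Z=0
after  9: R0=0x0b R1=0x0b R2=0xd0 R3=0x8b R4=0x75 R5=0x50  N=0 Z=0
after 10: R0=0x0b R1=0x80 R2=0xd0 R3=0x8b R4=0x75 R5=0x50  N=1 Z=0
after 11: R0=0x0b R1=0x80 R2=0xd0 R3=0x8b R4=0x75 R5=0x30  N=0 Z=0
-- IRQ taken; context saved, return-PC = 12 --

K = 11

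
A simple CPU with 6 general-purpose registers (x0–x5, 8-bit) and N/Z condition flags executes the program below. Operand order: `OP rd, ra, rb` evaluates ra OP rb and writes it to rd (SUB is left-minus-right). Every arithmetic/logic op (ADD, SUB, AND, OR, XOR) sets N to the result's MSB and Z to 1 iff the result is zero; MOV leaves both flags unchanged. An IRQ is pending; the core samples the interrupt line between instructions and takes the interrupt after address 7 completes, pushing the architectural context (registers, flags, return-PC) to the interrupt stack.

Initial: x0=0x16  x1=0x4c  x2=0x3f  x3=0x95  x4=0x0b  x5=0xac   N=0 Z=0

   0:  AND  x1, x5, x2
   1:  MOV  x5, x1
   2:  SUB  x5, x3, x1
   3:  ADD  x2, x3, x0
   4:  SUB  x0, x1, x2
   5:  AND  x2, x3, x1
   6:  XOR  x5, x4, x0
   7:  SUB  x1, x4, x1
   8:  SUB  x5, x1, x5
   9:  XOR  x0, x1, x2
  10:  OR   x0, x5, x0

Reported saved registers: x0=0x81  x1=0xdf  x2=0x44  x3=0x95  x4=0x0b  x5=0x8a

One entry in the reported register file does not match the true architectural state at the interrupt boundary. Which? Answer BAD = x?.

BAD = x2

after  0: x0=0x16 x1=0x2c x2=0x3f x3=0x95 x4=0x0b x5=0xac  N=0 Z=0
after  1: x0=0x16 x1=0x2c x2=0x3f x3=0x95 x4=0x0b x5=0x2c  N=0 Z=0
after  2: x0=0x16 x1=0x2c x2=0x3f x3=0x95 x4=0x0b x5=0x69  N=0 Z=0
after  3: x0=0x16 x1=0x2c x2=0xab x3=0x95 x4=0x0b x5=0x69  N=1 Z=0
after  4: x0=0x81 x1=0x2c x2=0xab x3=0x95 x4=0x0b x5=0x69  N=1 Z=0
after  5: x0=0x81 x1=0x2c x2=0x04 x3=0x95 x4=0x0b x5=0x69  N=0 Z=0
after  6: x0=0x81 x1=0x2c x2=0x04 x3=0x95 x4=0x0b x5=0x8a  N=1 Z=0
after  7: x0=0x81 x1=0xdf x2=0x04 x3=0x95 x4=0x0b x5=0x8a  N=1 Z=0
-- IRQ taken; context saved, return-PC = 8 --
mismatch: x2: reported 0x44 vs actual 0x04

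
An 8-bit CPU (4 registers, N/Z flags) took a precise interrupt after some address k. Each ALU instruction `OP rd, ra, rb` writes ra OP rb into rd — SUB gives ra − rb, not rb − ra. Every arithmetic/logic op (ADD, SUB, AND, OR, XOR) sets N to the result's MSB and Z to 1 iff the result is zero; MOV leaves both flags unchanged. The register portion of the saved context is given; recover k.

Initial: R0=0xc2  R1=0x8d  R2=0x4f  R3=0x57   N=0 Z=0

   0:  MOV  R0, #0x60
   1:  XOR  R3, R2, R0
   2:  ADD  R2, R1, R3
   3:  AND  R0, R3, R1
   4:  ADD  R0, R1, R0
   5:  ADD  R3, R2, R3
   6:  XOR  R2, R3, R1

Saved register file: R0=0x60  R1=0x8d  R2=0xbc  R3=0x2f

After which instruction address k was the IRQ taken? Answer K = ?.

K = 2

after  0: R0=0x60 R1=0x8d R2=0x4f R3=0x57  N=0 Z=0
after  1: R0=0x60 R1=0x8d R2=0x4f R3=0x2f  N=0 Z=0
after  2: R0=0x60 R1=0x8d R2=0xbc R3=0x2f  N=1 Z=0
-- IRQ taken; context saved, return-PC = 3 --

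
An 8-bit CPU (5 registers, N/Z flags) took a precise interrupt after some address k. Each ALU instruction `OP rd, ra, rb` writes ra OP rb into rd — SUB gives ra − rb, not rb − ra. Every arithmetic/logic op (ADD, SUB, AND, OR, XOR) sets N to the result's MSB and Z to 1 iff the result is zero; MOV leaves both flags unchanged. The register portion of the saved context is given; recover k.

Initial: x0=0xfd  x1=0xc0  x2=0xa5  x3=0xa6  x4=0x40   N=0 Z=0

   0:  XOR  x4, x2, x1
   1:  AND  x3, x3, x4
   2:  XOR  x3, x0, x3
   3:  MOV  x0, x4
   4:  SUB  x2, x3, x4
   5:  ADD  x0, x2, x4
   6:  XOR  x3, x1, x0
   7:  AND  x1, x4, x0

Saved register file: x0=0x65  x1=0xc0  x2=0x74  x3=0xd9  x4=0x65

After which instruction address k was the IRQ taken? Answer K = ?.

K = 4

after  0: x0=0xfd x1=0xc0 x2=0xa5 x3=0xa6 x4=0x65  N=0 Z=0
after  1: x0=0xfd x1=0xc0 x2=0xa5 x3=0x24 x4=0x65  N=0 Z=0
after  2: x0=0xfd x1=0xc0 x2=0xa5 x3=0xd9 x4=0x65  N=1 Z=0
after  3: x0=0x65 x1=0xc0 x2=0xa5 x3=0xd9 x4=0x65  N=1 Z=0
after  4: x0=0x65 x1=0xc0 x2=0x74 x3=0xd9 x4=0x65  N=0 Z=0
-- IRQ taken; context saved, return-PC = 5 --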